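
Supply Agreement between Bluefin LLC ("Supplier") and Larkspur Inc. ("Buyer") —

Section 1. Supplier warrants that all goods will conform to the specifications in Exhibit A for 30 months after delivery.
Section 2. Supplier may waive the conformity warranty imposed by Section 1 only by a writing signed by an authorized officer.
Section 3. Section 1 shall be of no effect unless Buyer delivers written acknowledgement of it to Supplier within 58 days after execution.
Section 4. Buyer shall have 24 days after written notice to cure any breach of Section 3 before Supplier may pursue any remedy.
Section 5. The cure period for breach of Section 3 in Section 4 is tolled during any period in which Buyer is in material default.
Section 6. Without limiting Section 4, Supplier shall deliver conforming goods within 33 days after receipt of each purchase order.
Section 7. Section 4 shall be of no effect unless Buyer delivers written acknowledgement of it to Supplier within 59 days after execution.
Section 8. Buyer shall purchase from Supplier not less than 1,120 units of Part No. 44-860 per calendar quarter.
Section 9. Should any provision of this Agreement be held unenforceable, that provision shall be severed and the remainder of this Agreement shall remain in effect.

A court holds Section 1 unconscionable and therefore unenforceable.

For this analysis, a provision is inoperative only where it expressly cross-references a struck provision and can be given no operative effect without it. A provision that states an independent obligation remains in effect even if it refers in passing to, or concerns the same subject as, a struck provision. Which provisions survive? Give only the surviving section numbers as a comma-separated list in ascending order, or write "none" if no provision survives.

6, 8, 9

Section 1 is struck. Section 2 merely fixes the waiver condition for Section 1; with Section 1 gone it has nothing to operate on and falls away. Section 3 merely fixes the acknowledgement condition for Section 1; with Section 1 gone it has nothing to operate on and falls away. Section 4 has no operative effect of its own apart from Section 3 and is therefore inoperative. Section 5 does nothing except set the tolling of the cure period for breach of Section 3 by reference to Section 4; with Section 4 gone it has no independent effect and is inoperative. Section 7 has no operative effect of its own apart from Section 4 and is therefore inoperative. Section 6 mentions Section 4 but its own obligation stands independently of Section 4, so Section 6 is not affected. Section 9 is a severability clause and preserves every provision that can still be given independent effect. The provisions still in force are Section 6, Section 8, and Section 9.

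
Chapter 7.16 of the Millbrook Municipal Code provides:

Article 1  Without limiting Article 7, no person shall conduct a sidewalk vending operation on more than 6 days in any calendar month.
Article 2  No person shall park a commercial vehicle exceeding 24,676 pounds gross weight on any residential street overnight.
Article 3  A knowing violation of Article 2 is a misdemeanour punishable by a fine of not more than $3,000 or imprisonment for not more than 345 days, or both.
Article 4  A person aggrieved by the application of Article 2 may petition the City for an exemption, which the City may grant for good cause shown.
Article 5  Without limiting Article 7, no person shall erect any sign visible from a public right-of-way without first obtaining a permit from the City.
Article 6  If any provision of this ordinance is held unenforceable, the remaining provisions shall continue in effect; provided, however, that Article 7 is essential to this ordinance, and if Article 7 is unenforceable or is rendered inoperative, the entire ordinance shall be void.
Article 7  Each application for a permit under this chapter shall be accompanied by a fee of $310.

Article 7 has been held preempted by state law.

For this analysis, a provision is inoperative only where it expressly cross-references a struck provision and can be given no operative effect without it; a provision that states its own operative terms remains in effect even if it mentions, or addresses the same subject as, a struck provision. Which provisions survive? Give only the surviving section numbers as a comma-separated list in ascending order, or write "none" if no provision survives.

Article 7 is struck. No other provision's operative terms depend on Article 7. Article 6 makes Article 7 an essential term, and Article 7 is the provision held invalid; under Article 6, the entire ordinance is therefore void. No provision of the ordinance survives.

none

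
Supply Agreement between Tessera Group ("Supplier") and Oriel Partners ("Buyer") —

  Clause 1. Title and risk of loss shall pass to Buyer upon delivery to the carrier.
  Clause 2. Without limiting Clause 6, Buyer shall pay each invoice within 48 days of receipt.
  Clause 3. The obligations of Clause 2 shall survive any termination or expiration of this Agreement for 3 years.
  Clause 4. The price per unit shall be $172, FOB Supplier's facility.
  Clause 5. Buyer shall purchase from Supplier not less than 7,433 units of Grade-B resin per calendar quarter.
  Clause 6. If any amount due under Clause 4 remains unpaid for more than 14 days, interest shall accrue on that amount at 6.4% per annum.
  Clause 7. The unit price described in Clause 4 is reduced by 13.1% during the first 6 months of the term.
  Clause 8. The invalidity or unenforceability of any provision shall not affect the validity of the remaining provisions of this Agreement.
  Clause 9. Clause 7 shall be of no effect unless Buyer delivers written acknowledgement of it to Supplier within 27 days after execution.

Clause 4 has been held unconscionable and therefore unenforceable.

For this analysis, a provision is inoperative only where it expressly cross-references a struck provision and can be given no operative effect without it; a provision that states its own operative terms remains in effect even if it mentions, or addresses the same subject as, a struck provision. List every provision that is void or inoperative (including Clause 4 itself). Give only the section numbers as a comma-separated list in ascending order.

4, 6, 7, 9

Clause 4 is struck. The whole of Clause 6 is the default interest on the unit price, defined by reference to Clause 4, so Clause 6 cannot stand once Clause 4 is removed. Clause 7 operates only by reference to Clause 4, so it falls with Clause 4. Clause 9 merely fixes the acknowledgement condition for Clause 7; with Clause 7 gone it has nothing to operate on and falls away. Clause 2 mentions Clause 6 but its own obligation stands independently of Clause 6, so Clause 2 is not affected. Under the severability clause in Clause 8, the remaining provisions continue in force. That leaves Clause 1, Clause 2, Clause 3, Clause 5, and Clause 8 in effect.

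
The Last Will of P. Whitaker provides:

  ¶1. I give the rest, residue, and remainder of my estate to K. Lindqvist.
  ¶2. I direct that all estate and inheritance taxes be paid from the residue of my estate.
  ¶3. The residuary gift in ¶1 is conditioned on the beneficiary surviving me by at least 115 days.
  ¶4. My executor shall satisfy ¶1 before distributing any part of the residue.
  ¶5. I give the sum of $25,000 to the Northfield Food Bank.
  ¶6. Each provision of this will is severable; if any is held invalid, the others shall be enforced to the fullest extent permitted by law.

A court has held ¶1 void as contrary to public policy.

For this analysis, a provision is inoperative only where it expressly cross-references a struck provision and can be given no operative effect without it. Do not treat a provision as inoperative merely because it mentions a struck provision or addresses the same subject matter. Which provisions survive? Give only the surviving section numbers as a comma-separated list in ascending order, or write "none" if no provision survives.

¶1 is struck. ¶3 has no operative effect of its own apart from ¶1 and is therefore inoperative. ¶4 operates only by reference to ¶1, so it falls with ¶1. Under the severability clause in ¶6, the remaining provisions continue in force. That leaves ¶2, ¶5, and ¶6 in effect.

2, 5, 6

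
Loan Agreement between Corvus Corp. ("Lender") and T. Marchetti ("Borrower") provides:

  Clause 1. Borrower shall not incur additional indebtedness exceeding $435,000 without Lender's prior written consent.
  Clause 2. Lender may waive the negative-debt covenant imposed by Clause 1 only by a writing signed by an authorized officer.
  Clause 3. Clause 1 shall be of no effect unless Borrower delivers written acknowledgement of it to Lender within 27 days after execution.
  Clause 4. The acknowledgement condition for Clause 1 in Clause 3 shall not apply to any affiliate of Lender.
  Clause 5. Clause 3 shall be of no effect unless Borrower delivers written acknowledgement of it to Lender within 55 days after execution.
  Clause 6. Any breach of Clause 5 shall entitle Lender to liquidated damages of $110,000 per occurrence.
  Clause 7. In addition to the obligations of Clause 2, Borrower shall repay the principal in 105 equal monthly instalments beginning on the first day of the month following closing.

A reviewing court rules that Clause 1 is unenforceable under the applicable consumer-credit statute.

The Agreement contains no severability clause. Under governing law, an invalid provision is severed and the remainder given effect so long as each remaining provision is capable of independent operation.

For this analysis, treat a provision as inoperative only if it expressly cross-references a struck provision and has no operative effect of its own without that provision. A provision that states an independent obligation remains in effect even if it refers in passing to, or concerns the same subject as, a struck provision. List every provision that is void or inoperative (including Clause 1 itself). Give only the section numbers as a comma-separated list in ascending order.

1, 2, 3, 4, 5, 6

Clause 1 is struck. The only function of Clause 2 is the waiver condition for Clause 1, so it cannot stand once Clause 1 is removed. Clause 3 operates only by reference to Clause 1, so it falls with Clause 1. Clause 4 has no operative effect of its own apart from Clause 3 and is therefore inoperative. Clause 5 has no operative effect of its own apart from Clause 3 and is therefore inoperative. The whole of Clause 6 is the liquidated-damages amount, defined by reference to Clause 5, so Clause 6 cannot stand once Clause 5 is removed. Clause 7 mentions Clause 2 but its own obligation stands independently of Clause 2, so Clause 7 is not affected. Under the stated default rule, only provisions that cannot operate independently fall away; the rest are enforced. Only Clause 7 remains in effect.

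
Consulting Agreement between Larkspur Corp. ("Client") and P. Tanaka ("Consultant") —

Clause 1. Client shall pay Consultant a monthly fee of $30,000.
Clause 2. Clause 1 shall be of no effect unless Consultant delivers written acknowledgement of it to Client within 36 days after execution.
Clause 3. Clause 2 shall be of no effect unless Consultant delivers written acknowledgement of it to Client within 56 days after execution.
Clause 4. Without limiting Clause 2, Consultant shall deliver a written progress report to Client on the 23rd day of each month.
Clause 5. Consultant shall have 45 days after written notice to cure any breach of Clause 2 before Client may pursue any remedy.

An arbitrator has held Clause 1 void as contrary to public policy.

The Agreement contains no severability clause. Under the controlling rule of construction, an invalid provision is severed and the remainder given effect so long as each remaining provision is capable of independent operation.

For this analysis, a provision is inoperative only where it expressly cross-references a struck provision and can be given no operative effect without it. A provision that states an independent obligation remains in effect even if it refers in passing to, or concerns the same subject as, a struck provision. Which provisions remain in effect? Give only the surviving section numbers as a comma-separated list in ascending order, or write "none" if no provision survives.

Clause 1 is struck. Clause 2 has no operative effect of its own apart from Clause 1 and is therefore inoperative. The only function of Clause 3 is the acknowledgement condition for Clause 2, so it cannot stand once Clause 2 is removed. Clause 5 merely fixes the cure period for breach of Clause 2; with Clause 2 gone it has nothing to operate on and falls away. Clause 4 mentions Clause 2 but its own obligation stands independently of Clause 2, so Clause 4 is not affected. With no severability clause, the stated default rule severs what cannot stand and enforces each remaining provision that can operate on its own. Only Clause 4 remains in effect.

4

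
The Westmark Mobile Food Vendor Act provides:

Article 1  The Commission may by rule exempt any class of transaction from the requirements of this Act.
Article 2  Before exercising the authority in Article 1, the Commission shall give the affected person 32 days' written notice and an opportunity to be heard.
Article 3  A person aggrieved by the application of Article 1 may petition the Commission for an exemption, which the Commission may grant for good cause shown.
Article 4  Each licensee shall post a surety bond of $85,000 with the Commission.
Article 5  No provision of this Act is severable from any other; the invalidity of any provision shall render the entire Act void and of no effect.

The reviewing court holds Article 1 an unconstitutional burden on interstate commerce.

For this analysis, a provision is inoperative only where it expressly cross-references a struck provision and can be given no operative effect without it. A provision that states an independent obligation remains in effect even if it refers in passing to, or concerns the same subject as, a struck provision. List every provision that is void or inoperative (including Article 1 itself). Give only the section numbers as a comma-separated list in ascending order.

1, 2, 3, 4, 5

Article 1 is struck. Article 2 merely fixes the notice-and-hearing requirement for Article 1; with Article 1 gone it has nothing to operate on and falls away. The only function of Article 3 is the exemption procedure for Article 1, so it cannot stand once Article 1 is removed. Article 5 provides that the Act is not severable, so the invalidity of any one provision voids the entire Act. No provision of the Act survives.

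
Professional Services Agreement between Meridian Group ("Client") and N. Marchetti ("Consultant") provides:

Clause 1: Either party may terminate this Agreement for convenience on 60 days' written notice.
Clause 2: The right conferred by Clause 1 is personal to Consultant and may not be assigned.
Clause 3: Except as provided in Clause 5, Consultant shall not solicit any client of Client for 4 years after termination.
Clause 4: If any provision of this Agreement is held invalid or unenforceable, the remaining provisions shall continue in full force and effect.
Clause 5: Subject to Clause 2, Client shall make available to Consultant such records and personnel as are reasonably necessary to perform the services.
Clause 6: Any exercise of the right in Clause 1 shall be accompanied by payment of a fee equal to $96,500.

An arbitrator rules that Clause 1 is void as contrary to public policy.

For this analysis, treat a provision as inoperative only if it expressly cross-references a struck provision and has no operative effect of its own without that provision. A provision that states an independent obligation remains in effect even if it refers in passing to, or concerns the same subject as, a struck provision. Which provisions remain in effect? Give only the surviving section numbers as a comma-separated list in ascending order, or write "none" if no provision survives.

Clause 1 is struck. The only function of Clause 2 is the non-assignment of Clause 1, so it cannot stand once Clause 1 is removed. Clause 6 has no operative effect of its own apart from Clause 1 and is therefore inoperative. Although Clause 5 refers to Clause 2, its operative terms do not depend on Clause 2, so it remains in effect. Clause 4 is a severability clause and preserves every provision that can still be given independent effect. The provisions still in force are Clause 3, Clause 4, and Clause 5.

3, 4, 5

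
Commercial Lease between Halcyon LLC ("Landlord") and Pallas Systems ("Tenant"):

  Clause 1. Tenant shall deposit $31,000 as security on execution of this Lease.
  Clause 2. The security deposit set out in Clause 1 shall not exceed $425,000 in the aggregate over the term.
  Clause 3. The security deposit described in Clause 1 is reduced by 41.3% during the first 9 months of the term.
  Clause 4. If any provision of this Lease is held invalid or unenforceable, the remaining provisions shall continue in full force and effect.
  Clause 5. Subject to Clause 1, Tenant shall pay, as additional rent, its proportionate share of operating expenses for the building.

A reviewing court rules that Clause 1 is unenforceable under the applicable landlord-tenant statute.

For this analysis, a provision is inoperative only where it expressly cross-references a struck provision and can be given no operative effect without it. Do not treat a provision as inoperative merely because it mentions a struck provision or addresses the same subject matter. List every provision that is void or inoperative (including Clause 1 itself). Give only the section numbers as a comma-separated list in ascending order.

1, 2, 3

Clause 1 is struck. The whole of Clause 2 is the aggregate cap on the security deposit, defined by reference to Clause 1, so Clause 2 cannot stand once Clause 1 is removed. The whole of Clause 3 is the introductory reduction to the security deposit, defined by reference to Clause 1, so Clause 3 cannot stand once Clause 1 is removed. Clause 5 mentions Clause 1 but its own obligation stands independently of Clause 1, so Clause 5 is not affected. Under the severability clause in Clause 4, the remaining provisions continue in force. That leaves Clause 4 and Clause 5 in effect.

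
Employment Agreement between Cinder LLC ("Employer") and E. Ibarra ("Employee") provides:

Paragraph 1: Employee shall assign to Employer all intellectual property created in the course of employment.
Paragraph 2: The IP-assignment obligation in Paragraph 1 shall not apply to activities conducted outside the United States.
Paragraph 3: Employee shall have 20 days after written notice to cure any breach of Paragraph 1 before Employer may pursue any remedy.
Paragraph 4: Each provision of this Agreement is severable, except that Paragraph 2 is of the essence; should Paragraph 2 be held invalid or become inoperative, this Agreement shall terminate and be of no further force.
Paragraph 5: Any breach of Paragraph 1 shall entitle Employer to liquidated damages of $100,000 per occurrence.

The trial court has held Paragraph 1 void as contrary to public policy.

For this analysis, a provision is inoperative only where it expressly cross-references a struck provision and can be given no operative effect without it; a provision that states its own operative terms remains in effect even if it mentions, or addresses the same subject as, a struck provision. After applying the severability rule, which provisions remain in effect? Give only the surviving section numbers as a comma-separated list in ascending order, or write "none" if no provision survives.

Paragraph 1 is struck. The whole of Paragraph 2 is the carve-out from the IP-assignment obligation, defined by reference to Paragraph 1, so Paragraph 2 cannot stand once Paragraph 1 is removed. The only function of Paragraph 3 is the cure period for breach of Paragraph 1, so it cannot stand once Paragraph 1 is removed. Paragraph 5 has no operative effect of its own apart from Paragraph 1 and is therefore inoperative. Paragraph 4 makes Paragraph 2 an essential term, and Paragraph 2 has been rendered inoperative by the cascade; under Paragraph 4, the entire Agreement is therefore void. No provision of the Agreement survives.

none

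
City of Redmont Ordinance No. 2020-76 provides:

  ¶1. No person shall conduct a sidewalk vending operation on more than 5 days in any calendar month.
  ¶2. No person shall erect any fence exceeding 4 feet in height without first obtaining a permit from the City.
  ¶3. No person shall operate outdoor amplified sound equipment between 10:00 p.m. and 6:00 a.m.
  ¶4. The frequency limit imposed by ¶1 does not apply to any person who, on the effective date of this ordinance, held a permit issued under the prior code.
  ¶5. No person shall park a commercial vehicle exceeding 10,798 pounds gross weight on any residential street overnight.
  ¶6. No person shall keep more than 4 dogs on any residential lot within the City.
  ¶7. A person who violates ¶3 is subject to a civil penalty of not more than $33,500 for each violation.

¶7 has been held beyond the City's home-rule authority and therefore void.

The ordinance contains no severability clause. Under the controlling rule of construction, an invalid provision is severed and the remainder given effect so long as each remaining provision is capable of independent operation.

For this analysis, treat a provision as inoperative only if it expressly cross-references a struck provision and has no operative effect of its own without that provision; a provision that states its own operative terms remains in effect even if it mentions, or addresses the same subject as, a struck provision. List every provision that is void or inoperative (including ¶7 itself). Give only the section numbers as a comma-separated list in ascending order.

¶7 is struck. Nothing else in the ordinance is defined by reference to ¶7. With no severability clause, the stated default rule severs what cannot stand and enforces each remaining provision that can operate on its own. ¶1, ¶2, ¶3, ¶4, ¶5, and ¶6 remain in effect.

7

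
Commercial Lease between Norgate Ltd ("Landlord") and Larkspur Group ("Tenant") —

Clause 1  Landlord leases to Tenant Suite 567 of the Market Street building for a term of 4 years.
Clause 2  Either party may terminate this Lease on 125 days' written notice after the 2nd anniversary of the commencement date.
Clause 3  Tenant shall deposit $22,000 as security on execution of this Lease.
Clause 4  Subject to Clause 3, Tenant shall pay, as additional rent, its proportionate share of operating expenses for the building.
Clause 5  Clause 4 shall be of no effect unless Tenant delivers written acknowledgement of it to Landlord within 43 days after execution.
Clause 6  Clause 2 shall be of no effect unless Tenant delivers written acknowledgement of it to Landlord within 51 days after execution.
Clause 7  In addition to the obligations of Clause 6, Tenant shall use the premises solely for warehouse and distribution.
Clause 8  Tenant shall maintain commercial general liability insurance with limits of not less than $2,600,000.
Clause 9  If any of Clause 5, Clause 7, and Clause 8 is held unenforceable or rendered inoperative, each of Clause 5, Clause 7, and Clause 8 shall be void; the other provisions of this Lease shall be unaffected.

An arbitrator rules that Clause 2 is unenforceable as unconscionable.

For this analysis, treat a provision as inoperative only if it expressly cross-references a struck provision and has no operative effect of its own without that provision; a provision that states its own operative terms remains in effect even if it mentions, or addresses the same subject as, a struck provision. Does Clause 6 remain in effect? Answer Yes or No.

No

Clause 2 is struck. Clause 6 merely fixes the acknowledgement condition for Clause 2; with Clause 2 gone it has nothing to operate on and falls away. Clause 7 mentions Clause 6 but its own obligation stands independently of Clause 6, so Clause 7 is not affected. Clause 9 ties Clause 5, Clause 7, and Clause 8 together, but none of those is affected here; the remaining provisions continue in force under Clause 9. Clause 1, Clause 3, Clause 4, Clause 5, Clause 7, Clause 8, and Clause 9 remain in effect. Clause 6 is among the inoperative provisions, so the answer is no.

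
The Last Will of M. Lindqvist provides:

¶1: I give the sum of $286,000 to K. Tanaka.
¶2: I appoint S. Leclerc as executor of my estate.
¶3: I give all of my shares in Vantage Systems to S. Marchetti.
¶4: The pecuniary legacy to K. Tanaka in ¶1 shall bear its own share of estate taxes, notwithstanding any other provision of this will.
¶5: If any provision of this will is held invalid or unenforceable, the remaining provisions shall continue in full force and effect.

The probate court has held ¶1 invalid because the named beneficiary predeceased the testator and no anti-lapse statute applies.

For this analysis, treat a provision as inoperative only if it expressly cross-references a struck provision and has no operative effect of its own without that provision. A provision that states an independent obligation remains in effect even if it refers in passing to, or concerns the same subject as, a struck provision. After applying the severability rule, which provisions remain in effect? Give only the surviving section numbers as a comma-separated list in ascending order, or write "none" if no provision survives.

2, 3, 5

¶1 is struck. The only function of ¶4 is the tax charge on ¶1, so it cannot stand once ¶1 is removed. Under the severability clause in ¶5, the remaining provisions continue in force. ¶2, ¶3, and ¶5 remain in effect.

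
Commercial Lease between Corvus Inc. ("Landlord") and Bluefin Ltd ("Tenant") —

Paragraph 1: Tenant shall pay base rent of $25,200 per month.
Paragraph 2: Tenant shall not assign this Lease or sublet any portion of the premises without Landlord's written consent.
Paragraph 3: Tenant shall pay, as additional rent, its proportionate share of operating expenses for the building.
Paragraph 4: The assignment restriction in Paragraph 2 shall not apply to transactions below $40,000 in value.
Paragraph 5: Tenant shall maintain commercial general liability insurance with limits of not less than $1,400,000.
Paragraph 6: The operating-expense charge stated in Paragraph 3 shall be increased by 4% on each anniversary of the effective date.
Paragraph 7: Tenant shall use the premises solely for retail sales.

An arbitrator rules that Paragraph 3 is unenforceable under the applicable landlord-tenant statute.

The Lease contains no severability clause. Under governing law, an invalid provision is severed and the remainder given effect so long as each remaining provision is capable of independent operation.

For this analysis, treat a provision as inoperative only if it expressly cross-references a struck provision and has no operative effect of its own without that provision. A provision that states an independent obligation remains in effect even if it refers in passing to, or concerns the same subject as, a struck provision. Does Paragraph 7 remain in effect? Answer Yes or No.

Yes

Paragraph 3 is struck. Paragraph 6 operates only by reference to Paragraph 3, so it falls with Paragraph 3. Under the stated default rule, only provisions that cannot operate independently fall away; the rest are enforced. That leaves Paragraph 1, Paragraph 2, Paragraph 4, Paragraph 5, and Paragraph 7 in effect. Paragraph 7 is among the surviving provisions, so the answer is yes.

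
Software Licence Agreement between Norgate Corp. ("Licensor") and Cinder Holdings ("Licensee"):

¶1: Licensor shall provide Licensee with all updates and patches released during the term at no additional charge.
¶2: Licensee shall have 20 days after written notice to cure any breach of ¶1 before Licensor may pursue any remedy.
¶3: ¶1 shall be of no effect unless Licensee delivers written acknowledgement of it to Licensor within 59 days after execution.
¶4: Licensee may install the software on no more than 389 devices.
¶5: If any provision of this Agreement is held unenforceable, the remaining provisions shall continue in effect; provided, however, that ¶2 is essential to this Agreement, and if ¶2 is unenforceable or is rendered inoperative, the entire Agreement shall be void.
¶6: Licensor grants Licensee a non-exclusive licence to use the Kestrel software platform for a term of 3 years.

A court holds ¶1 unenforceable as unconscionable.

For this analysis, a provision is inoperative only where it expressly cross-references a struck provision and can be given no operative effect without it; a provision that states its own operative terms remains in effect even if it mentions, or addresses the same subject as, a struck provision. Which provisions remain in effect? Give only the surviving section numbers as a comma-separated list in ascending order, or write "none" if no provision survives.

none

¶1 is struck. ¶2 operates only by reference to ¶1, so it falls with ¶1. ¶3 operates only by reference to ¶1, so it falls with ¶1. ¶5 makes ¶2 an essential term, and ¶2 has been rendered inoperative by the cascade; under ¶5, the entire Agreement is therefore void. No provision of the Agreement survives.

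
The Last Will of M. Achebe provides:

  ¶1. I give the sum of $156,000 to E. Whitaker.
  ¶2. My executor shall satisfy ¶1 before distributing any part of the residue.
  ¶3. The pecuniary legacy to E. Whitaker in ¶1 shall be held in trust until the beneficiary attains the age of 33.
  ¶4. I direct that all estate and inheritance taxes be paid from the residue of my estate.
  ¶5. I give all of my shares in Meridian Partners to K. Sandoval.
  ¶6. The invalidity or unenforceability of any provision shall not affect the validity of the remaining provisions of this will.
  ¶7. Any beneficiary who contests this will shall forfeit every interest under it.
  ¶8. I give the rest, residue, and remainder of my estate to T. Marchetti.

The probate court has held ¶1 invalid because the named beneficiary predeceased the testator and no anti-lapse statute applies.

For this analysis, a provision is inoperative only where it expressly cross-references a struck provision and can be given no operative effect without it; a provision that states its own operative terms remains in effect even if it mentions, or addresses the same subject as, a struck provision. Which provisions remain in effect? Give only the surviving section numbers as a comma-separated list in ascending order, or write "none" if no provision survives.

4, 5, 6, 7, 8

¶1 is struck. ¶2 merely fixes the priority direction for ¶1; with ¶1 gone it has nothing to operate on and falls away. ¶3 merely fixes the trust for ¶1; with ¶1 gone it has nothing to operate on and falls away. Under the severability clause in ¶6, the remaining provisions continue in force. The provisions still in force are ¶4, ¶5, ¶6, ¶7, and ¶8.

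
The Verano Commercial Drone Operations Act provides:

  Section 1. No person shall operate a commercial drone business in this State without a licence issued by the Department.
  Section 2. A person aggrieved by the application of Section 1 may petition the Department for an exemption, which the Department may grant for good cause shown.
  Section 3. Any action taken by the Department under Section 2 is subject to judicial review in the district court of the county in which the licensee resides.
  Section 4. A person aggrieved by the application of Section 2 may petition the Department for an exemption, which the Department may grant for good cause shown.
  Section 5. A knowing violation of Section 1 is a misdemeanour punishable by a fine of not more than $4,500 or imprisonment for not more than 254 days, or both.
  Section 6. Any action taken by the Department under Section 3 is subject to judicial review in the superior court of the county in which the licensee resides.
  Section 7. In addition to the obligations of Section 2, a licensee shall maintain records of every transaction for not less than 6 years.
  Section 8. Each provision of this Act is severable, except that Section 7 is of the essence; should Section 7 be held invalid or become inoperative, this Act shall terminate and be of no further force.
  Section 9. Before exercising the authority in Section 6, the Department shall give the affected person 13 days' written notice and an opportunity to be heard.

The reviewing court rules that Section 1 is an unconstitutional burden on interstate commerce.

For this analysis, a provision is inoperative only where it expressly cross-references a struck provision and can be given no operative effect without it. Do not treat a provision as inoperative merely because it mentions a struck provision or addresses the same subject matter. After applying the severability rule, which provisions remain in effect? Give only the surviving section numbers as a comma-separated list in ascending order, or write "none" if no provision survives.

7, 8

Section 1 is struck. Section 2 has no operative effect of its own apart from Section 1 and is therefore inoperative. Section 5 merely fixes the criminal penalty for violating Section 1; with Section 1 gone it has nothing to operate on and falls away. Section 3 operates only by reference to Section 2, so it falls with Section 2. Section 4 merely fixes the exemption procedure for Section 2; with Section 2 gone it has nothing to operate on and falls away. Section 6 merely fixes the judicial-review right for Section 3; with Section 3 gone it has nothing to operate on and falls away. Section 9 merely fixes the notice-and-hearing requirement for Section 6; with Section 6 gone it has nothing to operate on and falls away. Although Section 7 refers to Section 2, its operative terms do not depend on Section 2, so it remains in effect. Section 8 makes Section 7 an essential term, but Section 7 is unaffected, so the severability proviso in Section 8 preserves the remaining provisions. The provisions still in force are Section 7 and Section 8.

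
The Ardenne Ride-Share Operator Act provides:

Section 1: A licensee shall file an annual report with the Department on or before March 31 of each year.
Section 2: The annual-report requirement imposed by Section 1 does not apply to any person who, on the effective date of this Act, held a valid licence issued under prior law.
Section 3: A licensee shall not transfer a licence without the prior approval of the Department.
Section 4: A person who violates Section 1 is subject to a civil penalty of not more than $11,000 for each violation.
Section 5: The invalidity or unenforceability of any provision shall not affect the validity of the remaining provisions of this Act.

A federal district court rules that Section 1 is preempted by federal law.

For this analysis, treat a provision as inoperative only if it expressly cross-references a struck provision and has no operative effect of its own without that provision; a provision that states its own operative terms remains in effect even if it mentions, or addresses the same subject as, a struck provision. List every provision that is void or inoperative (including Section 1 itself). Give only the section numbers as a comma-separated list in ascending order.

1, 2, 4

Section 1 is struck. The only function of Section 2 is the grandfather exemption from Section 1, so it cannot stand once Section 1 is removed. The only function of Section 4 is the civil penalty for violating Section 1, so it cannot stand once Section 1 is removed. Section 5 is a severability clause and preserves every provision that can still be given independent effect. Section 3 and Section 5 remain in effect.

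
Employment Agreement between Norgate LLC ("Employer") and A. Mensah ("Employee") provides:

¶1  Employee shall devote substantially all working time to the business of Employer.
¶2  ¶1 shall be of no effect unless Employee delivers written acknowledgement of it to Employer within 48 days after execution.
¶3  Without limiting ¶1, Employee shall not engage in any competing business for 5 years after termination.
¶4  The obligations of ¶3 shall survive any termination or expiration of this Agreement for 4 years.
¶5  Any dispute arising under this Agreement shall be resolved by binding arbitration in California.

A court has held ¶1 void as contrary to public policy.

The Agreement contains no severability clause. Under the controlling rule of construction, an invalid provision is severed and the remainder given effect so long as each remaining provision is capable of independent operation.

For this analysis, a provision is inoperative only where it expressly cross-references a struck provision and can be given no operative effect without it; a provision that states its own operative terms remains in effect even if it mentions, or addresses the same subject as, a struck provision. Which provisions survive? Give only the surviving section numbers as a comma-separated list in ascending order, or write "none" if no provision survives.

3, 4, 5

¶1 is struck. The only function of ¶2 is the acknowledgement condition for ¶1, so it cannot stand once ¶1 is removed. Although ¶3 refers to ¶1, its operative terms do not depend on ¶1, so it remains in effect. Under the stated default rule, only provisions that cannot operate independently fall away; the rest are enforced. The provisions still in force are ¶3, ¶4, and ¶5.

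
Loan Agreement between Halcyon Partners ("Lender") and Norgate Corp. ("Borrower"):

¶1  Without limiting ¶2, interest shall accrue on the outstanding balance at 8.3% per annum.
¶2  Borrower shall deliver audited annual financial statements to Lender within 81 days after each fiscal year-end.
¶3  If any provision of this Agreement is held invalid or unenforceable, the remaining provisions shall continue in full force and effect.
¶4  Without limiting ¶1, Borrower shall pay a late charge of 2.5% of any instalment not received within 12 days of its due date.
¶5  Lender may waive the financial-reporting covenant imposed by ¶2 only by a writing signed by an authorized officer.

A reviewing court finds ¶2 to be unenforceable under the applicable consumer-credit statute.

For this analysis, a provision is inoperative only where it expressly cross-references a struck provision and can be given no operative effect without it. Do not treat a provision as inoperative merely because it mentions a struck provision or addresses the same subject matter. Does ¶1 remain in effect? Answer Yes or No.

¶2 is struck. ¶5 merely fixes the waiver condition for ¶2; with ¶2 gone it has nothing to operate on and falls away. ¶1 mentions ¶2 but its own obligation stands independently of ¶2, so ¶1 is not affected. ¶3 is a severability clause and preserves every provision that can still be given independent effect. That leaves ¶1, ¶3, and ¶4 in effect. ¶1 is among the surviving provisions, so the answer is yes.

Yes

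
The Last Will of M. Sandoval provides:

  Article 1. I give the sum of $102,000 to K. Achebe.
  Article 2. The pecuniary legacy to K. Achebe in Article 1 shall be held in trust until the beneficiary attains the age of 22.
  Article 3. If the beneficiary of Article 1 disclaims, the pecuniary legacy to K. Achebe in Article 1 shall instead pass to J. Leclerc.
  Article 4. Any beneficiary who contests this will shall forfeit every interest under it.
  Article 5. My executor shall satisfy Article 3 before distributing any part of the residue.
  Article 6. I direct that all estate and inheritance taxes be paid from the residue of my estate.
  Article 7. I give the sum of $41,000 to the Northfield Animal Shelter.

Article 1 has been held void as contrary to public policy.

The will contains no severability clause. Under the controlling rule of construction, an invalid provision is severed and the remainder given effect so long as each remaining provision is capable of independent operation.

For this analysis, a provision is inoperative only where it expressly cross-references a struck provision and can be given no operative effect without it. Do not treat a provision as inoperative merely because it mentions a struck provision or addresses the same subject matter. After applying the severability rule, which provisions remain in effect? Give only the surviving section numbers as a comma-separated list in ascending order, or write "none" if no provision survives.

4, 6, 7

Article 1 is struck. Article 2 has no operative effect of its own apart from Article 1 and is therefore inoperative. Article 3 merely fixes the alternative disposition for Article 1; with Article 1 gone it has nothing to operate on and falls away. Article 5 merely fixes the priority direction for Article 3; with Article 3 gone it has nothing to operate on and falls away. Under the stated default rule, only provisions that cannot operate independently fall away; the rest are enforced. Article 4, Article 6, and Article 7 remain in effect.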